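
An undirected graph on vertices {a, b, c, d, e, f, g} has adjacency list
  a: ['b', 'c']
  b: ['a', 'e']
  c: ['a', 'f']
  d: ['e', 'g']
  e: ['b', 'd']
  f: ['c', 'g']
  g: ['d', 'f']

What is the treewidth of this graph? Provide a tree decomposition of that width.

Every bag has size at most 3, so the width is 3 − 1 = 2 and tw(G) ≤ 2. The edges c–f–g–d–e–b–a–c form a cycle, so G is not a tree and its treewidth is at least 2. Therefore the treewidth is 2.

Treewidth 2.
One such decomposition:
Bags: B1 = {c, f, g}  B2 = {c, d, g}  B3 = {c, d, e}  B4 = {b, c, e}  B5 = {a, b, c}
Tree: B1–B2, B2–B3, B3–B4, B4–B5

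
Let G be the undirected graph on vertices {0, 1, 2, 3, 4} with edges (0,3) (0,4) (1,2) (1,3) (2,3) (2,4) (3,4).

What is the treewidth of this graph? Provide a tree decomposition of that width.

Each bag holds 3 vertices, so the decomposition has width 2, which upper-bounds the treewidth. On the other hand G contains the 3-clique {0, 3, 4}. A clique must lie in a single bag of any decomposition, so no decomposition can have width below 2. Combining the bounds, tw(G) = 2.

Treewidth 2.
Bags: B1 = {1, 2, 3}  B2 = {2, 3, 4}  B3 = {0, 3, 4}
Tree: B1–B2, B2–B3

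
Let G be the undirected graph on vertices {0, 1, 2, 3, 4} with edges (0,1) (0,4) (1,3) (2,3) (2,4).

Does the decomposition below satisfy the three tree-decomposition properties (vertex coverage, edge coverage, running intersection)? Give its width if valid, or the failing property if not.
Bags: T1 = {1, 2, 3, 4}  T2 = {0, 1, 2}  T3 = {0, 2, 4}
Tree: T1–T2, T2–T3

A tree decomposition must satisfy three properties: every vertex lies in some bag; for every edge, both endpoints lie together in some bag; and for every vertex, the bags containing it form a connected subtree. Here bags containing vertex 4 are not connected in the tree, so the decomposition is invalid.

No — bags containing vertex 4 are not connected in the tree.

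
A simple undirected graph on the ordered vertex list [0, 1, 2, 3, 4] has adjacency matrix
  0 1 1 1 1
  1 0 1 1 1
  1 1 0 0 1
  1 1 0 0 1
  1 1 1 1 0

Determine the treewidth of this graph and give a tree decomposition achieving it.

Every bag has size at most 4, so the width is 4 − 1 = 3 and tw(G) ≤ 3. Conversely, {0, 1, 2, 4} is a clique of size 4, and the vertices of any clique must share a bag in every tree decomposition; so some bag has ≥ 4 vertices and tw(G) ≥ 3. The upper and lower bounds meet at 3, so that is the treewidth.

Treewidth 3.
One optimal decomposition is:
Bags: B1 = {0, 1, 2, 4}  B2 = {0, 1, 3, 4}
Tree: B1–B2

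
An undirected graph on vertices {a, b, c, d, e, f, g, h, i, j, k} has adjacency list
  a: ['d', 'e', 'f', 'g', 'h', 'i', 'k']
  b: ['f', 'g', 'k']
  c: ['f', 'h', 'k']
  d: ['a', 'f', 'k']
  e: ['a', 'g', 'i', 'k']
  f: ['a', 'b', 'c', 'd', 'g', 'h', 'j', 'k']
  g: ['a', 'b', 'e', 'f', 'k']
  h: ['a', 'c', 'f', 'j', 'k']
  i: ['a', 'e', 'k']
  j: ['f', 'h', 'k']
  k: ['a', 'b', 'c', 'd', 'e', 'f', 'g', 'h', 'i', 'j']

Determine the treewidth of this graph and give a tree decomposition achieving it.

Treewidth 3.
One optimal decomposition is:
Bags: B1 = {a, e, g, k}  B2 = {a, f, g, k}  B3 = {a, d, f, k}  B4 = {a, f, h, k}  B5 = {c, f, h, k}  B6 = {f, h, j, k}  B7 = {b, f, g, k}  B8 = {a, e, i, k}
Tree: B1–B2, B2–B3, B2–B4, B4–B5, B5–B6, B2–B7, B1–B8

The largest bag has 4 vertices, giving width 3; this decomposition certifies tw(G) ≤ 3. Conversely, {a, e, g, k} is a clique of size 4, and the vertices of any clique must share a bag in every tree decomposition; so some bag has ≥ 4 vertices and tw(G) ≥ 3. Hence tw(G) = 3 exactly.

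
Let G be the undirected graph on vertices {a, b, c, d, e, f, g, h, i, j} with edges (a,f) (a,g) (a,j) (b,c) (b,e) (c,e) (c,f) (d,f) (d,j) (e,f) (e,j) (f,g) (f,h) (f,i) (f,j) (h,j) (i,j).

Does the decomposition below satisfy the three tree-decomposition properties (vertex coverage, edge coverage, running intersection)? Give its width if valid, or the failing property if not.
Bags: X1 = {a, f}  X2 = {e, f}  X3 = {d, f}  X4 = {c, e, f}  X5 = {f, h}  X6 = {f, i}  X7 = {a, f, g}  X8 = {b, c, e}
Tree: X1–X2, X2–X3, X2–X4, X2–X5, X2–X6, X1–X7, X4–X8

No — vertex j appears in no bag.

A tree decomposition must satisfy three properties: every vertex lies in some bag; for every edge, both endpoints lie together in some bag; and for every vertex, the bags containing it form a connected subtree. Here vertex j appears in no bag, so the decomposition is invalid.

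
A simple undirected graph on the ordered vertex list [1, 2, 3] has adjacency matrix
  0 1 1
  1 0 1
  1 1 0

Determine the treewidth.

2

A width-2 tree decomposition is:
Bags: B1 = {1, 2, 3}
Tree: (single bag)
A single bag containing all 3 vertices is trivially a valid decomposition of width 2. Conversely, {1, 2, 3} is a clique of size 3, and the vertices of any clique must share a bag in every tree decomposition; so some bag has ≥ 3 vertices and tw(G) ≥ 2. Hence tw(G) = 2 exactly.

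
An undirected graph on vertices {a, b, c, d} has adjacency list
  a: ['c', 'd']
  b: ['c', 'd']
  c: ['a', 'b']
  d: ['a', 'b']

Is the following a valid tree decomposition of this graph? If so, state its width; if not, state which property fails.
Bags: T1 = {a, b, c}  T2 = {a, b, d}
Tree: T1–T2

Yes; width 2.

Checking the three conditions: (i) the bags cover all of {a, b, c, d}; (ii) for each edge, some bag contains both endpoints; (iii) the bags containing any fixed vertex form a subtree. All hold, so the decomposition is valid with width 3 − 1 = 2.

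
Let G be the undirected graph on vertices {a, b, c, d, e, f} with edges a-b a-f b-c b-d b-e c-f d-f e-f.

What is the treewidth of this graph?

2

A width-2 tree decomposition is:
Bags: B1 = {a, b, f}  B2 = {b, c, f}  B3 = {b, e, f}  B4 = {b, d, f}
Tree: B1–B2, B2–B3, B3–B4
Every bag has size at most 3, so the width is 3 − 1 = 2 and tw(G) ≤ 2. For the lower bound, G contains the cycle a–b–c–f–a, so G is not a forest; only forests have treewidth ≤ 1, hence tw(G) ≥ 2. Combining the bounds, tw(G) = 2.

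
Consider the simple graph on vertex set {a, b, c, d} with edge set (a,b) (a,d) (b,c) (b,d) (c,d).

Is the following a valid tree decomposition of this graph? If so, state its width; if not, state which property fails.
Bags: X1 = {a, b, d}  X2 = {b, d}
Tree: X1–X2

A tree decomposition must satisfy three properties: every vertex lies in some bag; for every edge, both endpoints lie together in some bag; and for every vertex, the bags containing it form a connected subtree. Here vertex c appears in no bag, so the decomposition is invalid.

No — vertex c appears in no bag.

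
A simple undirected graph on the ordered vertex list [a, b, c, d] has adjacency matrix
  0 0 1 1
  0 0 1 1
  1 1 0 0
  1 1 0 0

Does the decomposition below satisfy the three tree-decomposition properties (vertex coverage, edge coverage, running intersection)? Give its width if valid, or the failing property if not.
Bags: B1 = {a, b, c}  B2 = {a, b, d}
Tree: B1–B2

Yes; width 2.

Vertex coverage: the bags together contain {a, b, c, d}, the full vertex set. Edge coverage: each edge of G has both endpoints in at least one bag. Running intersection: for every vertex, the bags containing it form a connected subtree. All three properties hold, so this is a valid tree decomposition of width max|bag| − 1 = 2, and hence tw(G) ≤ 2.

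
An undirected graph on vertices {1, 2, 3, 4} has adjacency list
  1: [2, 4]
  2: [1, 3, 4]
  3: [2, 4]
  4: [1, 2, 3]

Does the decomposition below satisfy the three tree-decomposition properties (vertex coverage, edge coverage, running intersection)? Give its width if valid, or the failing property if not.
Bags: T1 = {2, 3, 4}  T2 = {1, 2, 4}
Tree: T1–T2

Yes; width 2.

Vertex coverage: the bags together contain {1, 2, 3, 4}, the full vertex set. Edge coverage: each edge of G has both endpoints in at least one bag. Running intersection: for every vertex, the bags containing it form a connected subtree. All three properties hold, so this is a valid tree decomposition of width max|bag| − 1 = 2, and hence tw(G) ≤ 2.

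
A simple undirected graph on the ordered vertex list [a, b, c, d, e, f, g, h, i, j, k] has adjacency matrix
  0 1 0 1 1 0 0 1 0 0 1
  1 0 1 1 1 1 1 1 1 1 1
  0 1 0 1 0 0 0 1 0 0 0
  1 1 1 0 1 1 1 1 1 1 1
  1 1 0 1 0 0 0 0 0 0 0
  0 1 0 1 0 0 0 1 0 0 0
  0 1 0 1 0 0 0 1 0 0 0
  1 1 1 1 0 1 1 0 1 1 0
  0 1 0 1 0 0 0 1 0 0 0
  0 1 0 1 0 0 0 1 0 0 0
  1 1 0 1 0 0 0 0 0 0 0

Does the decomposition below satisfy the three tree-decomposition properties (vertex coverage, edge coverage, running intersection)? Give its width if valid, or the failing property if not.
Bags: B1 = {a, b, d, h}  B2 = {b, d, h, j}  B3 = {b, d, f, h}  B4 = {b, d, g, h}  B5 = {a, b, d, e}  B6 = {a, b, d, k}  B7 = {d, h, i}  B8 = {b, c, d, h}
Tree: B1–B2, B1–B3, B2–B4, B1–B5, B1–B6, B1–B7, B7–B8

A tree decomposition must satisfy three properties: every vertex lies in some bag; for every edge, both endpoints lie together in some bag; and for every vertex, the bags containing it form a connected subtree. Here edge (b,i) lies in no bag, so the decomposition is invalid.

No — edge (b,i) lies in no bag.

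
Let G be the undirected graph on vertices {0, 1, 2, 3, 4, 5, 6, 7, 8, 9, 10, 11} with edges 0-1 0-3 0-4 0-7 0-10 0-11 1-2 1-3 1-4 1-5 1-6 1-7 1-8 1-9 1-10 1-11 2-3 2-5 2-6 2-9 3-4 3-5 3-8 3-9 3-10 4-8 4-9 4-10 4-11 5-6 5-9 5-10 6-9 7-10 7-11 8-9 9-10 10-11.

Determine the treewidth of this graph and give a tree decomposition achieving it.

Treewidth 4.
Bags: B1 = {1, 3, 5, 9, 10}  B2 = {1, 3, 4, 9, 10}  B3 = {0, 1, 3, 4, 10}  B4 = {1, 2, 3, 5, 9}  B5 = {0, 1, 4, 10, 11}  B6 = {1, 3, 4, 8, 9}  B7 = {0, 1, 7, 10, 11}  B8 = {1, 2, 5, 6, 9}
Tree: B1–B2, B2–B3, B1–B4, B3–B5, B2–B6, B5–B7, B4–B8

The largest bag has 5 vertices, giving width 4; this decomposition certifies tw(G) ≤ 4. Conversely, {0, 1, 4, 10, 11} is a clique of size 5, and the vertices of any clique must share a bag in every tree decomposition; so some bag has ≥ 5 vertices and tw(G) ≥ 4. Hence tw(G) = 4 exactly.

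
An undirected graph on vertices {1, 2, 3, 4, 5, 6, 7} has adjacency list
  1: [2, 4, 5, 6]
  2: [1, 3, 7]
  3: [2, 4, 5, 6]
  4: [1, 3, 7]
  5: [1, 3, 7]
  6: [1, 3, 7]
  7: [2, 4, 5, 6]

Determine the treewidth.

3

A width-3 tree decomposition is:
Bags: B1 = {1, 3, 6, 7}  B2 = {1, 2, 3, 7}  B3 = {1, 3, 4, 7}  B4 = {1, 3, 5, 7}
Tree: B1–B2, B2–B3, B3–B4
Each bag holds 4 vertices, so the decomposition has width 3, which upper-bounds the treewidth. For the lower bound: the 4 vertex sets {3,6}, {1,2}, {7}, {4} are disjoint, each induces a connected subgraph, and every pair is joined by at least one edge of G. Contracting each set to a single vertex therefore yields K_{4} as a minor, and since treewidth is minor-monotone, tw(G) ≥ tw(K_{4}) = 3. Hence tw(G) = 3 exactly.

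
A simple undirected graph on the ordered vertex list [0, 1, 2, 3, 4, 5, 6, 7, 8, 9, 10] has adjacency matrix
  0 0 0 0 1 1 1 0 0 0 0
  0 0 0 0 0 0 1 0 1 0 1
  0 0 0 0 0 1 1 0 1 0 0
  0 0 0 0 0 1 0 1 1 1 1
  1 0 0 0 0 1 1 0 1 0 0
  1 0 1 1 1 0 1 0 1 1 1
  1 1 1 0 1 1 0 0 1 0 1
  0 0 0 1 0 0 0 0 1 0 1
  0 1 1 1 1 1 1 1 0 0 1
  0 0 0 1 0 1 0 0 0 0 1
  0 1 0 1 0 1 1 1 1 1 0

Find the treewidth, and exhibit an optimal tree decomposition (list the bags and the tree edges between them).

Treewidth 3.
One optimal decomposition is:
Bags: B1 = {3, 7, 8, 10}  B2 = {3, 5, 8, 10}  B3 = {3, 5, 9, 10}  B4 = {5, 6, 8, 10}  B5 = {2, 5, 6, 8}  B6 = {4, 5, 6, 8}  B7 = {0, 4, 5, 6}  B8 = {1, 6, 8, 10}
Tree: B1–B2, B2–B3, B2–B4, B4–B5, B5–B6, B6–B7, B4–B8

Every bag has size at most 4, so the width is 4 − 1 = 3 and tw(G) ≤ 3. Conversely, {1, 6, 8, 10} is a clique of size 4, and the vertices of any clique must share a bag in every tree decomposition; so some bag has ≥ 4 vertices and tw(G) ≥ 3. Therefore the treewidth is 3.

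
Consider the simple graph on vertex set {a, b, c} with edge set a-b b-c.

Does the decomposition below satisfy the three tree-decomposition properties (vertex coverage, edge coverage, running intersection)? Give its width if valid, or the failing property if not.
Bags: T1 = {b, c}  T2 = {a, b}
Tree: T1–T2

Checking the three conditions: (i) the bags cover all of {a, b, c}; (ii) for each edge, some bag contains both endpoints; (iii) the bags containing any fixed vertex form a subtree. All hold, so the decomposition is valid with width 2 − 1 = 1.

Yes; width 1.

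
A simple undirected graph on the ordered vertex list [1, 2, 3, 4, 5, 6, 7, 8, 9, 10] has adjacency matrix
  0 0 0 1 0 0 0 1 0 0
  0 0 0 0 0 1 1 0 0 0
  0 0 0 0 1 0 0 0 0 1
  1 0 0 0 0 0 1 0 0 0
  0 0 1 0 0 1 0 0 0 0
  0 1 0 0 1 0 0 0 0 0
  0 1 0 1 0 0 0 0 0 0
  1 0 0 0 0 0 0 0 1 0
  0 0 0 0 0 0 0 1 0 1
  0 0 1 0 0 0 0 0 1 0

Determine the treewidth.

2

A width-2 tree decomposition is:
Bags: B1 = {3, 5, 6}  B2 = {3, 6, 10}  B3 = {6, 9, 10}  B4 = {6, 8, 9}  B5 = {1, 6, 8}  B6 = {1, 4, 6}  B7 = {4, 6, 7}  B8 = {2, 6, 7}
Tree: B1–B2, B2–B3, B3–B4, B4–B5, B5–B6, B6–B7, B7–B8
Each bag holds 3 vertices, so the decomposition has width 2, which upper-bounds the treewidth. For the lower bound, G contains the cycle 6–5–3–10–9–8–1–4–7–2–6, so G is not a forest; only forests have treewidth ≤ 1, hence tw(G) ≥ 2. Combining the bounds, tw(G) = 2.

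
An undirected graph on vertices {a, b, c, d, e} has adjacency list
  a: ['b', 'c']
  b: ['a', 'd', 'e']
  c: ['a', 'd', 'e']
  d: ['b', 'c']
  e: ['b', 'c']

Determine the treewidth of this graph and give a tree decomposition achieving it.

Treewidth 2.
One optimal decomposition is:
Bags: B1 = {b, c, d}  B2 = {a, b, c}  B3 = {b, c, e}
Tree: B1–B2, B2–B3

Each bag holds 3 vertices, so the decomposition has width 2, which upper-bounds the treewidth. The edges d–b–a–c–d form a cycle, so G is not a tree and its treewidth is at least 2. Combining the bounds, tw(G) = 2.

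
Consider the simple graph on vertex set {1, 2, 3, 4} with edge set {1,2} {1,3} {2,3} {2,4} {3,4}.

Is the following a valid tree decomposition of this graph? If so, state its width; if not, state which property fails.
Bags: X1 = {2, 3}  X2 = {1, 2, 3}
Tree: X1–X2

A tree decomposition must satisfy three properties: every vertex lies in some bag; for every edge, both endpoints lie together in some bag; and for every vertex, the bags containing it form a connected subtree. Here vertex 4 appears in no bag, so the decomposition is invalid.

No — vertex 4 appears in no bag.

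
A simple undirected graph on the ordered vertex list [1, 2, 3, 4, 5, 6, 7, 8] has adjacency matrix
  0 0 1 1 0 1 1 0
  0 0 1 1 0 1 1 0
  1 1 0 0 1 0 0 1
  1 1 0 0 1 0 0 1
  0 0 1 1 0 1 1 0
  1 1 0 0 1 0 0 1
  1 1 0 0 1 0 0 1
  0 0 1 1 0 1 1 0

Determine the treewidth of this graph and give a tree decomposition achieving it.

Treewidth 4.
Bags: B1 = {1, 2, 3, 5, 8}  B2 = {1, 2, 4, 5, 8}  B3 = {1, 2, 5, 7, 8}  B4 = {1, 2, 5, 6, 8}
Tree: B1–B2, B2–B3, B3–B4

Each bag holds 5 vertices, so the decomposition has width 4, which upper-bounds the treewidth. For the lower bound: the 5 vertex sets {1,3}, {2,4}, {7,8}, {5}, {6} are disjoint, each induces a connected subgraph, and every pair is joined by at least one edge of G. Contracting each set to a single vertex therefore yields K_{5} as a minor, and since treewidth is minor-monotone, tw(G) ≥ tw(K_{5}) = 4. The upper and lower bounds meet at 4, so that is the treewidth.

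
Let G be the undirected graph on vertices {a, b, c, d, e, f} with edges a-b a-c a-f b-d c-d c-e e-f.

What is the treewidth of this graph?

2

A width-2 tree decomposition is:
Bags: B1 = {b, c, d}  B2 = {a, b, c}  B3 = {a, c, e}  B4 = {a, e, f}
Tree: B1–B2, B2–B3, B3–B4
Every bag has size at most 3, so the width is 3 − 1 = 2 and tw(G) ≤ 2. Since d–b–a–c–d is a cycle in G, G is not acyclic. Forests are exactly the graphs of treewidth ≤ 1, so tw(G) ≥ 2. Hence tw(G) = 2 exactly.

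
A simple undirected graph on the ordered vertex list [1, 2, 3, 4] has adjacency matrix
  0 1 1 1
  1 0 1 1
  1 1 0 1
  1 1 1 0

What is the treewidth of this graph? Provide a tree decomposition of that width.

A single bag containing all 4 vertices is trivially a valid decomposition of width 3. On the other hand G contains the 4-clique {1, 2, 3, 4}. A clique must lie in a single bag of any decomposition, so no decomposition can have width below 3. Hence tw(G) = 3 exactly.

Treewidth 3.
One such decomposition:
Bags: B1 = {1, 2, 3, 4}
Tree: (single bag)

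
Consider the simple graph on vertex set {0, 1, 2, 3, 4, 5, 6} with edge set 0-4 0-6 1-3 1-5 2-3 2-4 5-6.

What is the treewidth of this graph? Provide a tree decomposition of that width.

The largest bag has 3 vertices, giving width 2; this decomposition certifies tw(G) ≤ 2. Since 5–6–0–4–2–3–1–5 is a cycle in G, G is not acyclic. Forests are exactly the graphs of treewidth ≤ 1, so tw(G) ≥ 2. The upper and lower bounds meet at 2, so that is the treewidth.

Treewidth 2.
One optimal decomposition is:
Bags: B1 = {0, 5, 6}  B2 = {0, 4, 5}  B3 = {2, 4, 5}  B4 = {2, 3, 5}  B5 = {1, 3, 5}
Tree: B1–B2, B2–B3, B3–B4, B4–B5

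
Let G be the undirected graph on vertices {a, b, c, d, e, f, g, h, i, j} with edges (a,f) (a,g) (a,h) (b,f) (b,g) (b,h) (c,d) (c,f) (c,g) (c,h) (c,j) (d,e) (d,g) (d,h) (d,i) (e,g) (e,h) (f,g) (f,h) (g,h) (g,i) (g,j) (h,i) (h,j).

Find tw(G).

3

A width-3 tree decomposition is:
Bags: B1 = {c, f, g, h}  B2 = {c, g, h, j}  B3 = {a, f, g, h}  B4 = {c, d, g, h}  B5 = {b, f, g, h}  B6 = {d, e, g, h}  B7 = {d, g, h, i}
Tree: B1–B2, B1–B3, B1–B4, B3–B5, B4–B6, B4–B7
Each bag holds 4 vertices, so the decomposition has width 3, which upper-bounds the treewidth. For the lower bound, the 4 vertices {d, e, g, h} are pairwise adjacent, and any tree decomposition puts a clique entirely inside one bag — forcing width ≥ 3. The upper and lower bounds meet at 3, so that is the treewidth.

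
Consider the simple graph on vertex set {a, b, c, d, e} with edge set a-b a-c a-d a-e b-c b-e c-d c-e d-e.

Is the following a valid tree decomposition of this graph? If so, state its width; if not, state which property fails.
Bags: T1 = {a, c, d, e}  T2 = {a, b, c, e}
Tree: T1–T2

Yes; width 3.

Checking the three conditions: (i) the bags cover all of {a, b, c, d, e}; (ii) for each edge, some bag contains both endpoints; (iii) the bags containing any fixed vertex form a subtree. All hold, so the decomposition is valid with width 4 − 1 = 3.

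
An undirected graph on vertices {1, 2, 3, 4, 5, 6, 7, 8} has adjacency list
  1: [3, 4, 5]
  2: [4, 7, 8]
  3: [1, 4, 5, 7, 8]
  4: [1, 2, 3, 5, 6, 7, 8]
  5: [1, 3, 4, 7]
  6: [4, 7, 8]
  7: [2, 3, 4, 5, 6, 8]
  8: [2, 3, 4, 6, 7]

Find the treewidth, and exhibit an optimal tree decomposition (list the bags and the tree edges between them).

Every bag has size at most 4, so the width is 4 − 1 = 3 and tw(G) ≤ 3. On the other hand G contains the 4-clique {1, 3, 4, 5}. A clique must lie in a single bag of any decomposition, so no decomposition can have width below 3. Combining the bounds, tw(G) = 3.

Treewidth 3.
One optimal decomposition is:
Bags: B1 = {1, 3, 4, 5}  B2 = {3, 4, 5, 7}  B3 = {3, 4, 7, 8}  B4 = {2, 4, 7, 8}  B5 = {4, 6, 7, 8}
Tree: B1–B2, B2–B3, B3–B4, B3–B5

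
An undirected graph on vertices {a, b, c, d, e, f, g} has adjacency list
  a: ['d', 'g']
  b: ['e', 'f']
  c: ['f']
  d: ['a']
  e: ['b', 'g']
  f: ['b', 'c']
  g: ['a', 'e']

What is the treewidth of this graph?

A width-1 tree decomposition is:
Bags: B1 = {a, d}  B2 = {a, g}  B3 = {e, g}  B4 = {b, e}  B5 = {b, f}  B6 = {c, f}
Tree: B1–B2, B2–B3, B3–B4, B4–B5, B5–B6
The largest bag has 2 vertices, giving width 1; this decomposition certifies tw(G) ≤ 1. Since G has at least one edge (e.g. d–a), it is not an edgeless graph, so tw(G) ≥ 1. Therefore the treewidth is 1.

1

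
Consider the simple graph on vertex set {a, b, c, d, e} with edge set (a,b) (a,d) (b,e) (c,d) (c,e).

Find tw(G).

A width-2 tree decomposition is:
Bags: B1 = {c, d, e}  B2 = {a, d, e}  B3 = {a, b, e}
Tree: B1–B2, B2–B3
The largest bag has 3 vertices, giving width 2; this decomposition certifies tw(G) ≤ 2. The edges e–c–d–a–b–e form a cycle, so G is not a tree and its treewidth is at least 2. The upper and lower bounds meet at 2, so that is the treewidth.

2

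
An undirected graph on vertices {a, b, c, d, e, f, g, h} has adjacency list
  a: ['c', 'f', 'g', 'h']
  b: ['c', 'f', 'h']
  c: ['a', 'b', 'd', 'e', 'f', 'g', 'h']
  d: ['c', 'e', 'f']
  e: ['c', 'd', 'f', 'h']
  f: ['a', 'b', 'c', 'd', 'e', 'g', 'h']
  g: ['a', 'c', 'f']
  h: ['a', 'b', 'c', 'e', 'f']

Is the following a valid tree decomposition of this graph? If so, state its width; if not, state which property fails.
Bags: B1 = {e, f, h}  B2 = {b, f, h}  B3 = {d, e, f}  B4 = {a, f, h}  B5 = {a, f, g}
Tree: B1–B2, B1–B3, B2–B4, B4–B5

A tree decomposition must satisfy three properties: every vertex lies in some bag; for every edge, both endpoints lie together in some bag; and for every vertex, the bags containing it form a connected subtree. Here vertex c appears in no bag, so the decomposition is invalid.

No — vertex c appears in no bag.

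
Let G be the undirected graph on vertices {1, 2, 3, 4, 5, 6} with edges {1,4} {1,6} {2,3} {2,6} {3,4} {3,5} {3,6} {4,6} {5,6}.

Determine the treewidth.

A width-2 tree decomposition is:
Bags: B1 = {3, 4, 6}  B2 = {2, 3, 6}  B3 = {1, 4, 6}  B4 = {3, 5, 6}
Tree: B1–B2, B1–B3, B2–B4
Each bag holds 3 vertices, so the decomposition has width 2, which upper-bounds the treewidth. Conversely, {1, 4, 6} is a clique of size 3, and the vertices of any clique must share a bag in every tree decomposition; so some bag has ≥ 3 vertices and tw(G) ≥ 2. Therefore the treewidth is 2.

2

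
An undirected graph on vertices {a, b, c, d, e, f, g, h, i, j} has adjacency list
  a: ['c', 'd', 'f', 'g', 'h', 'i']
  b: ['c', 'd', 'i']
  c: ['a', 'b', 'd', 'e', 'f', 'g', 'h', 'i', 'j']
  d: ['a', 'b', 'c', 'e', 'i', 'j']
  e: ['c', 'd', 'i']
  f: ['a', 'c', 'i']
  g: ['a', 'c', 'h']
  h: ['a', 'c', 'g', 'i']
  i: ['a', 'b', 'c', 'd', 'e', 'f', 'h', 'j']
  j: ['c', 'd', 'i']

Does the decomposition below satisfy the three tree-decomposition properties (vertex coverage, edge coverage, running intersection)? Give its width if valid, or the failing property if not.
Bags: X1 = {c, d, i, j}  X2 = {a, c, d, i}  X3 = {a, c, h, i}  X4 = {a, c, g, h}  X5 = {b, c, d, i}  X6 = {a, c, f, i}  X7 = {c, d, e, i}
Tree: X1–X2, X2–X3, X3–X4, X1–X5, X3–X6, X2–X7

Every vertex of G appears in some bag (union = {a, b, c, d, e, f, g, h, i, j}); every edge is covered by a bag; and for each vertex v the set of bags containing v is connected in the bag tree. The decomposition is therefore valid. The largest bag has 4 vertices, so the width is 3.

Yes; width 3.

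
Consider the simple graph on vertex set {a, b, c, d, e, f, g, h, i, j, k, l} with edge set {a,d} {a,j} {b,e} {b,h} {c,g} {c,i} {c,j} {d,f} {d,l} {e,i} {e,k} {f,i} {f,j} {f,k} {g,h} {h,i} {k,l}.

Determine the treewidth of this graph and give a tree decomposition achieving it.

Every bag has size at most 4, so the width is 4 − 1 = 3 and tw(G) ≤ 3. For the lower bound: the 4 vertex sets {b,g,h}, {c}, {i}, {e,f,j,k} are disjoint, each induces a connected subgraph, and every pair is joined by at least one edge of G. Contracting each set to a single vertex therefore yields K_{4} as a minor, and since treewidth is minor-monotone, tw(G) ≥ tw(K_{4}) = 3. Therefore the treewidth is 3.

Treewidth 3.
Bags: B1 = {b, c, g, h}  B2 = {b, c, h, i}  B3 = {b, c, e, i}  B4 = {c, e, i, j}  B5 = {e, f, i, j}  B6 = {e, f, j, k}  B7 = {a, f, j, k}  B8 = {a, d, f, k}  B9 = {a, d, k, l}
Tree: B1–B2, B2–B3, B3–B4, B4–B5, B5–B6, B6–B7, B7–B8, B8–B9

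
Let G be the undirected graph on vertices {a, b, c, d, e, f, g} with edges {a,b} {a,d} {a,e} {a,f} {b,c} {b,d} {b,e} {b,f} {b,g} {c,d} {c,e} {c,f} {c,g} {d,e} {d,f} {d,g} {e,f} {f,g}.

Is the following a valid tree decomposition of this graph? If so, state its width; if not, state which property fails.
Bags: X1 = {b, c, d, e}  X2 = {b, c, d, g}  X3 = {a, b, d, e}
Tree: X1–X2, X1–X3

No — vertex f appears in no bag.

A tree decomposition must satisfy three properties: every vertex lies in some bag; for every edge, both endpoints lie together in some bag; and for every vertex, the bags containing it form a connected subtree. Here vertex f appears in no bag, so the decomposition is invalid.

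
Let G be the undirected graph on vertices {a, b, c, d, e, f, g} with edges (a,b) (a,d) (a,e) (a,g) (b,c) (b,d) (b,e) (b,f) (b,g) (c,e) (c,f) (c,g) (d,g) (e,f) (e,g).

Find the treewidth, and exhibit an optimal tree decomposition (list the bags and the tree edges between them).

The largest bag has 4 vertices, giving width 3; this decomposition certifies tw(G) ≤ 3. Conversely, {a, b, d, g} is a clique of size 4, and the vertices of any clique must share a bag in every tree decomposition; so some bag has ≥ 4 vertices and tw(G) ≥ 3. Hence tw(G) = 3 exactly.

Treewidth 3.
One optimal decomposition is:
Bags: B1 = {a, b, e, g}  B2 = {a, b, d, g}  B3 = {b, c, e, g}  B4 = {b, c, e, f}
Tree: B1–B2, B1–B3, B3–B4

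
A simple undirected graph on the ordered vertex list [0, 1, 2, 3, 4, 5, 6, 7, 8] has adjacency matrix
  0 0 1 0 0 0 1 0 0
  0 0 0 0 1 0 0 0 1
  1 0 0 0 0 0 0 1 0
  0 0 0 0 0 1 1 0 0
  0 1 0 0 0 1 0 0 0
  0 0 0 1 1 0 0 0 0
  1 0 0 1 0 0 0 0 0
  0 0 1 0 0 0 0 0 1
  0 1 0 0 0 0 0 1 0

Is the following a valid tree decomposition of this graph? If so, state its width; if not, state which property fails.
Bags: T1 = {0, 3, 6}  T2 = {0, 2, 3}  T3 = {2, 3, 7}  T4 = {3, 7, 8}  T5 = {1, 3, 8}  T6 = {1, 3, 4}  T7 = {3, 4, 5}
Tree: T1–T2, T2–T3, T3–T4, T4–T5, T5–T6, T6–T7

Vertex coverage: the bags together contain {0, 1, 2, 3, 4, 5, 6, 7, 8}, the full vertex set. Edge coverage: each edge of G has both endpoints in at least one bag. Running intersection: for every vertex, the bags containing it form a connected subtree. All three properties hold, so this is a valid tree decomposition of width max|bag| − 1 = 2, and hence tw(G) ≤ 2.

Yes; width 2.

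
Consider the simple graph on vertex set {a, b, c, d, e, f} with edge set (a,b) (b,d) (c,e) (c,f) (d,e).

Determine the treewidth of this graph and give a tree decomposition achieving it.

Each bag holds 2 vertices, so the decomposition has width 1, which upper-bounds the treewidth. Any graph with an edge has treewidth ≥ 1, and G has the edge f–c. Hence tw(G) = 1 exactly.

Treewidth 1.
One such decomposition:
Bags: B1 = {c, f}  B2 = {c, e}  B3 = {d, e}  B4 = {b, d}  B5 = {a, b}
Tree: B1–B2, B2–B3, B3–B4, B4–B5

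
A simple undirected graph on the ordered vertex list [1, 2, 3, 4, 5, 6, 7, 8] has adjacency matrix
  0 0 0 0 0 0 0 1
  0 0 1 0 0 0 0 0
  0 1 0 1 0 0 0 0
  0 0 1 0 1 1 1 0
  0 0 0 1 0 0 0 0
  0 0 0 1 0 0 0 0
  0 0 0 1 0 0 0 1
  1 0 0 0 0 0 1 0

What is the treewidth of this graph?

A width-1 tree decomposition is:
Bags: B1 = {4, 5}  B2 = {3, 4}  B3 = {4, 6}  B4 = {2, 3}  B5 = {4, 7}  B6 = {7, 8}  B7 = {1, 8}
Tree: B1–B2, B2–B3, B2–B4, B2–B5, B5–B6, B6–B7
The largest bag has 2 vertices, giving width 1; this decomposition certifies tw(G) ≤ 1. G has an edge, so its treewidth is at least 1. The upper and lower bounds meet at 1, so that is the treewidth.

1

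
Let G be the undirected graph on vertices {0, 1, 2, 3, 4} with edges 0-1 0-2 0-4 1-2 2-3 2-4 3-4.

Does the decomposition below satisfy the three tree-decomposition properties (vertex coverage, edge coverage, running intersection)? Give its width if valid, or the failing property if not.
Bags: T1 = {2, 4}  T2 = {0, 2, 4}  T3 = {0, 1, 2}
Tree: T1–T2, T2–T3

A tree decomposition must satisfy three properties: every vertex lies in some bag; for every edge, both endpoints lie together in some bag; and for every vertex, the bags containing it form a connected subtree. Here vertex 3 appears in no bag, so the decomposition is invalid.

No — vertex 3 appears in no bag.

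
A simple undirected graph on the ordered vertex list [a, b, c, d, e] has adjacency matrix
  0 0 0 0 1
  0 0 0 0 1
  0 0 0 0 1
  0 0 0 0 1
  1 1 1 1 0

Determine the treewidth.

A width-1 tree decomposition is:
Bags: B1 = {c, e}  B2 = {b, e}  B3 = {a, e}  B4 = {d, e}
Tree: B1–B2, B1–B3, B2–B4
Every bag has size at most 2, so the width is 2 − 1 = 1 and tw(G) ≤ 1. Since G has at least one edge (e.g. e–c), it is not an edgeless graph, so tw(G) ≥ 1. Therefore the treewidth is 1.

1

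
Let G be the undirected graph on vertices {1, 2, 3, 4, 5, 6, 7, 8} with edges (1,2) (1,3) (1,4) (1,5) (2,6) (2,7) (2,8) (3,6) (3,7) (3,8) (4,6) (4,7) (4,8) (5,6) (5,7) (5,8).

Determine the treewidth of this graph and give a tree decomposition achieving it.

Treewidth 4.
One such decomposition:
Bags: B1 = {2, 3, 4, 5, 6}  B2 = {2, 3, 4, 5, 8}  B3 = {1, 2, 3, 4, 5}  B4 = {2, 3, 4, 5, 7}
Tree: B1–B2, B2–B3, B3–B4

The largest bag has 5 vertices, giving width 4; this decomposition certifies tw(G) ≤ 4. For the lower bound: the 5 vertex sets {5,6}, {2,8}, {1,4}, {3}, {7} are disjoint, each induces a connected subgraph, and every pair is joined by at least one edge of G. Contracting each set to a single vertex therefore yields K_{5} as a minor, and since treewidth is minor-monotone, tw(G) ≥ tw(K_{5}) = 4. The upper and lower bounds meet at 4, so that is the treewidth.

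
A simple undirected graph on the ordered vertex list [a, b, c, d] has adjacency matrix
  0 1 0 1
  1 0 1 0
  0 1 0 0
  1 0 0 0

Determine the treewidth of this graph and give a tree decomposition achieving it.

Treewidth 1.
One such decomposition:
Bags: B1 = {a, b}  B2 = {b, c}  B3 = {a, d}
Tree: B1–B2, B1–B3

Every bag has size at most 2, so the width is 2 − 1 = 1 and tw(G) ≤ 1. G has an edge, so its treewidth is at least 1. Hence tw(G) = 1 exactly.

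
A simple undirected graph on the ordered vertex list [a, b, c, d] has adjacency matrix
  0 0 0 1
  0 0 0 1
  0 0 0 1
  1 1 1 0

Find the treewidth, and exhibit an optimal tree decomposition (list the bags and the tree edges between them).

Every bag has size at most 2, so the width is 2 − 1 = 1 and tw(G) ≤ 1. G has an edge, so its treewidth is at least 1. The upper and lower bounds meet at 1, so that is the treewidth.

Treewidth 1.
One optimal decomposition is:
Bags: B1 = {b, d}  B2 = {a, d}  B3 = {c, d}
Tree: B1–B2, B1–B3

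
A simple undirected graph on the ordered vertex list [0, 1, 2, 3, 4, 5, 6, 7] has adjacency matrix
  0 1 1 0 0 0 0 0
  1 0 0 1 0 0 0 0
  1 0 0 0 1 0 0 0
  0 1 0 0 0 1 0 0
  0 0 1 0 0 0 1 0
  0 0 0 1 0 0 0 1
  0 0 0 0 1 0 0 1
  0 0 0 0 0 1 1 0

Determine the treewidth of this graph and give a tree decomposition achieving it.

Treewidth 2.
Bags: B1 = {3, 5, 7}  B2 = {3, 6, 7}  B3 = {3, 4, 6}  B4 = {2, 3, 4}  B5 = {0, 2, 3}  B6 = {0, 1, 3}
Tree: B1–B2, B2–B3, B3–B4, B4–B5, B5–B6

The largest bag has 3 vertices, giving width 2; this decomposition certifies tw(G) ≤ 2. For the lower bound, G contains the cycle 3–5–7–6–4–2–0–1–3, so G is not a forest; only forests have treewidth ≤ 1, hence tw(G) ≥ 2. Hence tw(G) = 2 exactly.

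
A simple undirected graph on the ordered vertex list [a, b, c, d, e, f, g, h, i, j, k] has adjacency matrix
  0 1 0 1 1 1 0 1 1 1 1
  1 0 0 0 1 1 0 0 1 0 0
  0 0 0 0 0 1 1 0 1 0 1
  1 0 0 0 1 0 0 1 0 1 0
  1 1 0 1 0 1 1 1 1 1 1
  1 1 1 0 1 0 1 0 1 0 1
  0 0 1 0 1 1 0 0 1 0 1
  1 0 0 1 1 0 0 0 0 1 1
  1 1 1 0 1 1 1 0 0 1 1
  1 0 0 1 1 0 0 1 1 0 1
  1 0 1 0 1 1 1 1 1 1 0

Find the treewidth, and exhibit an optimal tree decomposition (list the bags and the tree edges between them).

Treewidth 4.
Bags: B1 = {a, e, i, j, k}  B2 = {a, e, h, j, k}  B3 = {a, e, f, i, k}  B4 = {a, d, e, h, j}  B5 = {e, f, g, i, k}  B6 = {a, b, e, f, i}  B7 = {c, f, g, i, k}
Tree: B1–B2, B1–B3, B2–B4, B3–B5, B3–B6, B5–B7

The largest bag has 5 vertices, giving width 4; this decomposition certifies tw(G) ≤ 4. Conversely, {e, f, g, i, k} is a clique of size 5, and the vertices of any clique must share a bag in every tree decomposition; so some bag has ≥ 5 vertices and tw(G) ≥ 4. Hence tw(G) = 4 exactly.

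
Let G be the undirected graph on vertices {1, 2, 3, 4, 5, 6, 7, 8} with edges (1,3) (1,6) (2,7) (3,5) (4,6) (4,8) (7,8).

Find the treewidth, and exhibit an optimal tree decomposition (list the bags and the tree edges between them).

The largest bag has 2 vertices, giving width 1; this decomposition certifies tw(G) ≤ 1. Any graph with an edge has treewidth ≥ 1, and G has the edge 2–7. The upper and lower bounds meet at 1, so that is the treewidth.

Treewidth 1.
Bags: B1 = {2, 7}  B2 = {7, 8}  B3 = {4, 8}  B4 = {4, 6}  B5 = {1, 6}  B6 = {1, 3}  B7 = {3, 5}
Tree: B1–B2, B2–B3, B3–B4, B4–B5, B5–B6, B6–B7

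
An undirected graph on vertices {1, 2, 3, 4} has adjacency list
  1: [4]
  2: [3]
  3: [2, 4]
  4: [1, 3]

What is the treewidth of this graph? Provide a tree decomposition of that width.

Every bag has size at most 2, so the width is 2 − 1 = 1 and tw(G) ≤ 1. Since G has at least one edge (e.g. 2–3), it is not an edgeless graph, so tw(G) ≥ 1. Combining the bounds, tw(G) = 1.

Treewidth 1.
Bags: B1 = {2, 3}  B2 = {3, 4}  B3 = {1, 4}
Tree: B1–B2, B2–B3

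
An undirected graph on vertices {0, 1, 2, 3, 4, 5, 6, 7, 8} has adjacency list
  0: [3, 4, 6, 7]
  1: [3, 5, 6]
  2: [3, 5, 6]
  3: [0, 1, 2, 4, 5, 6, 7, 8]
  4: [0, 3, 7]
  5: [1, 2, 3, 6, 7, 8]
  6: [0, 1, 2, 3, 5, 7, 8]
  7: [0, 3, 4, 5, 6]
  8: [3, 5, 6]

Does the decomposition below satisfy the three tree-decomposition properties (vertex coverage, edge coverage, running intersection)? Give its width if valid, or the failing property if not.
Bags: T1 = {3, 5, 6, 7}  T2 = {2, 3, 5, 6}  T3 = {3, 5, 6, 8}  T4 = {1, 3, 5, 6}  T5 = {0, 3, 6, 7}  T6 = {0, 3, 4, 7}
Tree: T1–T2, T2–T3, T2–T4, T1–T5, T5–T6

Yes; width 3.

Every vertex of G appears in some bag (union = {0, 1, 2, 3, 4, 5, 6, 7, 8}); every edge is covered by a bag; and for each vertex v the set of bags containing v is connected in the bag tree. The decomposition is therefore valid. The largest bag has 4 vertices, so the width is 3.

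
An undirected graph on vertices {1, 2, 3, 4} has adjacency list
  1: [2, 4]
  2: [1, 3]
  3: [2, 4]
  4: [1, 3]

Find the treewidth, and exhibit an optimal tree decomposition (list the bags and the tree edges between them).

Treewidth 2.
One such decomposition:
Bags: B1 = {1, 2, 4}  B2 = {2, 3, 4}
Tree: B1–B2

Every bag has size at most 3, so the width is 3 − 1 = 2 and tw(G) ≤ 2. For the lower bound, G contains the cycle 2–1–4–3–2, so G is not a forest; only forests have treewidth ≤ 1, hence tw(G) ≥ 2. Therefore the treewidth is 2.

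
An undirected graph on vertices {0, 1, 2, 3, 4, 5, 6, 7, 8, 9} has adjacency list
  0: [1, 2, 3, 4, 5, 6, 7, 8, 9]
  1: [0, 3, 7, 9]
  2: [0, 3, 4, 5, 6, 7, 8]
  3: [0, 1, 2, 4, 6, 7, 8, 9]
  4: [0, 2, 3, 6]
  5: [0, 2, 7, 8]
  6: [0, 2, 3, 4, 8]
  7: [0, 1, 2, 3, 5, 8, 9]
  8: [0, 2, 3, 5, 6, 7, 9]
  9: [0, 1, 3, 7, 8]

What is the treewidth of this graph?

A width-4 tree decomposition is:
Bags: B1 = {0, 1, 3, 7, 9}  B2 = {0, 3, 7, 8, 9}  B3 = {0, 2, 3, 7, 8}  B4 = {0, 2, 5, 7, 8}  B5 = {0, 2, 3, 6, 8}  B6 = {0, 2, 3, 4, 6}
Tree: B1–B2, B2–B3, B3–B4, B3–B5, B5–B6
Each bag holds 5 vertices, so the decomposition has width 4, which upper-bounds the treewidth. For the lower bound, the 5 vertices {0, 1, 3, 7, 9} are pairwise adjacent, and any tree decomposition puts a clique entirely inside one bag — forcing width ≥ 4. Therefore the treewidth is 4.

4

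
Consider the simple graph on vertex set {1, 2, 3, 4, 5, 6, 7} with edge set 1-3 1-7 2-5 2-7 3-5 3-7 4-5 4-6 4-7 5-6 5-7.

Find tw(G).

2

A width-2 tree decomposition is:
Bags: B1 = {4, 5, 7}  B2 = {4, 5, 6}  B3 = {3, 5, 7}  B4 = {2, 5, 7}  B5 = {1, 3, 7}
Tree: B1–B2, B1–B3, B1–B4, B3–B5
The largest bag has 3 vertices, giving width 2; this decomposition certifies tw(G) ≤ 2. On the other hand G contains the 3-clique {1, 3, 7}. A clique must lie in a single bag of any decomposition, so no decomposition can have width below 2. Therefore the treewidth is 2.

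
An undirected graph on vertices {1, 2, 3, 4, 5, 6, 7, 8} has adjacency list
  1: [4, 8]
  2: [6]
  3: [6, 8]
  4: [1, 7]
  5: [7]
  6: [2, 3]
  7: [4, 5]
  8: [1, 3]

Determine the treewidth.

1

A width-1 tree decomposition is:
Bags: B1 = {2, 6}  B2 = {3, 6}  B3 = {3, 8}  B4 = {1, 8}  B5 = {1, 4}  B6 = {4, 7}  B7 = {5, 7}
Tree: B1–B2, B2–B3, B3–B4, B4–B5, B5–B6, B6–B7
The largest bag has 2 vertices, giving width 1; this decomposition certifies tw(G) ≤ 1. Since G has at least one edge (e.g. 2–6), it is not an edgeless graph, so tw(G) ≥ 1. Therefore the treewidth is 1.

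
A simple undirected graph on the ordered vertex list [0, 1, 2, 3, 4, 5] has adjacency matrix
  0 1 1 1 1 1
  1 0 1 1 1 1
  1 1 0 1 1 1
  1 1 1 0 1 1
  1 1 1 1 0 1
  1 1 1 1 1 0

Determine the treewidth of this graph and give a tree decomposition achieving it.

With just one bag of size 6, the width is 6 − 1 = 5, so tw(G) ≤ 5. For the lower bound, the 6 vertices {0, 1, 2, 3, 4, 5} are pairwise adjacent, and any tree decomposition puts a clique entirely inside one bag — forcing width ≥ 5. Combining the bounds, tw(G) = 5.

Treewidth 5.
One optimal decomposition is:
Bags: B1 = {0, 1, 2, 3, 4, 5}
Tree: (single bag)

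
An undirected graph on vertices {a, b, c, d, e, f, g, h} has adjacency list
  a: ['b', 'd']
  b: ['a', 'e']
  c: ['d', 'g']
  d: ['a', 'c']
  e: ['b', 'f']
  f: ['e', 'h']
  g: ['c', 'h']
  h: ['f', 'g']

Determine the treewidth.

A width-2 tree decomposition is:
Bags: B1 = {c, g, h}  B2 = {c, f, h}  B3 = {c, e, f}  B4 = {b, c, e}  B5 = {a, b, c}  B6 = {a, c, d}
Tree: B1–B2, B2–B3, B3–B4, B4–B5, B5–B6
Every bag has size at most 3, so the width is 3 − 1 = 2 and tw(G) ≤ 2. Since c–g–h–f–e–b–a–d–c is a cycle in G, G is not acyclic. Forests are exactly the graphs of treewidth ≤ 1, so tw(G) ≥ 2. The upper and lower bounds meet at 2, so that is the treewidth.

2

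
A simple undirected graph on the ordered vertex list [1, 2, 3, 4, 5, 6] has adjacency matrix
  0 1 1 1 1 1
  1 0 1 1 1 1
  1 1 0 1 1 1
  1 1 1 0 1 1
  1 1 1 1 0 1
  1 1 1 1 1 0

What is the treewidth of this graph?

A width-5 tree decomposition is:
Bags: B1 = {1, 2, 3, 4, 5, 6}
Tree: (single bag)
With just one bag of size 6, the width is 6 − 1 = 5, so tw(G) ≤ 5. For the lower bound, the 6 vertices {1, 2, 3, 4, 5, 6} are pairwise adjacent, and any tree decomposition puts a clique entirely inside one bag — forcing width ≥ 5. Hence tw(G) = 5 exactly.

5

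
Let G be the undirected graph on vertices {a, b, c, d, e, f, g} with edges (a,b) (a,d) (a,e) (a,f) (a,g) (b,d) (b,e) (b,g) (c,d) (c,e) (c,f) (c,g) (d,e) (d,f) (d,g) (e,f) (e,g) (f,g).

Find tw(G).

4

A width-4 tree decomposition is:
Bags: B1 = {c, d, e, f, g}  B2 = {a, d, e, f, g}  B3 = {a, b, d, e, g}
Tree: B1–B2, B2–B3
Each bag holds 5 vertices, so the decomposition has width 4, which upper-bounds the treewidth. For the lower bound, the 5 vertices {c, d, e, f, g} are pairwise adjacent, and any tree decomposition puts a clique entirely inside one bag — forcing width ≥ 4. Therefore the treewidth is 4.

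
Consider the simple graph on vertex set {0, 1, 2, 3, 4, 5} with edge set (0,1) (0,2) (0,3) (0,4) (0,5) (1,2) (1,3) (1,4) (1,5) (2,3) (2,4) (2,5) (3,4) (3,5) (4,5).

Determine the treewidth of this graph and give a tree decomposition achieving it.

Treewidth 5.
Bags: B1 = {0, 1, 2, 3, 4, 5}
Tree: (single bag)

With just one bag of size 6, the width is 6 − 1 = 5, so tw(G) ≤ 5. On the other hand G contains the 6-clique {0, 1, 2, 3, 4, 5}. A clique must lie in a single bag of any decomposition, so no decomposition can have width below 5. The upper and lower bounds meet at 5, so that is the treewidth.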